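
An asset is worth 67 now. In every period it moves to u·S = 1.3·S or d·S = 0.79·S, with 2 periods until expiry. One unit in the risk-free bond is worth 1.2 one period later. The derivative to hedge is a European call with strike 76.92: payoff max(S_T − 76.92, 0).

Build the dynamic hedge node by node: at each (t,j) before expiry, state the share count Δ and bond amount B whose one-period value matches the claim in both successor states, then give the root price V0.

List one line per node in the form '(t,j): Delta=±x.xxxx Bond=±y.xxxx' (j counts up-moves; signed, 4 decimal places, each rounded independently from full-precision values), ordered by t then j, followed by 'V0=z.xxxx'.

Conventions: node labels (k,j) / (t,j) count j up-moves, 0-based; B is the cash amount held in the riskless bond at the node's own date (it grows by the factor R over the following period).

Under the risk-neutral measure, an up-move has probability p* = (R−d)/(u−d) = 0.8039 and values discount at R = 1.2.
Payoffs at expiry: V(2,0)=0.0000, V(2,1)=0.0000, V(2,2)=36.3100
  t=1,j=0: stock 52.9300 → up 68.8090 (V=0.0000), down 41.8147 (V=0.0000). Price 0.0000; hedge Δ=0.0000, bond B=0.0000.
  t=1,j=1: stock 87.1000 → up 113.2300 (V=36.3100), down 68.8090 (V=0.0000). Price 24.3253; hedge Δ=0.8174, bond B=-46.8708.
  t=0,j=0: stock 67.0000 → up 87.1000 (V=24.3253), down 52.9300 (V=0.0000). Price 16.2964; hedge Δ=0.7119, bond B=-31.4003.
As a check, the time-0 holding Δ(0,0)·S0 + B(0,0) comes to 16.2964 — exactly V0.

(0,0): Delta=0.7119 Bond=-31.4003
(1,0): Delta=0.0000 Bond=0.0000
(1,1): Delta=0.8174 Bond=-46.8708
V0=16.2964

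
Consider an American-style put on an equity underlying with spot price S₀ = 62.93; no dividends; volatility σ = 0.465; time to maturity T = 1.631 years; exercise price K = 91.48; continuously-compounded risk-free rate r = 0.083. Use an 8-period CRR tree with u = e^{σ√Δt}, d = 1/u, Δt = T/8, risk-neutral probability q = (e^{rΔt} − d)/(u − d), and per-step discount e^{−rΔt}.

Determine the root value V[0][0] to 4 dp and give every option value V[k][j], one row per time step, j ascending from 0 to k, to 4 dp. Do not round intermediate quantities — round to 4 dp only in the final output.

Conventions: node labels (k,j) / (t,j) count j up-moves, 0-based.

price = 30.5535
tree:
30.5535
40.4679 21.2218
50.1287 29.8287 12.9354
57.9599 40.4679 19.7114 6.2798
64.3080 50.1287 28.9318 10.7285 1.8329
69.4539 57.9599 40.4679 17.8423 3.6413 0.0000
73.6253 64.3080 50.1287 28.5500 7.2339 0.0000 0.0000
77.0067 69.4539 57.9599 40.4679 14.3711 0.0000 0.0000 0.0000
79.7477 73.6253 64.3080 50.1287 28.5500 0.0000 0.0000 0.0000 0.0000

Δt=0.20388, u=1.23363, d=0.81062, q=0.48805, disc=e^(-rΔt)=0.98322
k=8 terminal: V=max(K-S,0) → 79.7477 73.6253 64.3080 50.1287 28.5500 0.0000 0.0000 0.0000 0.0000
k=7: j=0 S=14.4733 intr=77.0067 cont=75.4717 V=77.0067[EX]; j=1 S=22.0261 intr=69.4539 cont=67.9190 V=69.4539[EX]; j=2 S=33.5201 intr=57.9599 cont=56.4249 V=57.9599[EX]; j=3 S=51.0121 intr=40.4679 cont=38.9329 V=40.4679[EX]; j=4 S=77.6322 intr=13.8478 cont=14.3711 V=14.3711[hold]; j=5 S=118.1436 intr=0.0000 cont=0.0000 V=0.0000[hold]; j=6 S=179.7953 intr=0.0000 cont=0.0000 V=0.0000[hold]; j=7 S=273.6192 intr=0.0000 cont=0.0000 V=0.0000[hold]
k=6: j=0 S=17.8547 intr=73.6253 cont=72.0903 V=73.6253[EX]; j=1 S=27.1720 intr=64.3080 cont=62.7731 V=64.3080[EX]; j=2 S=41.3513 intr=50.1287 cont=48.5937 V=50.1287[EX]; j=3 S=62.9300 intr=28.5500 cont=27.2661 V=28.5500[EX]; j=4 S=95.7692 intr=0.0000 cont=7.2339 V=7.2339[hold]; j=5 S=145.7452 intr=0.0000 cont=0.0000 V=0.0000[hold]; j=6 S=221.8005 intr=0.0000 cont=0.0000 V=0.0000[hold]
k=5: j=0 S=22.0261 intr=69.4539 cont=67.9190 V=69.4539[EX]; j=1 S=33.5201 intr=57.9599 cont=56.4249 V=57.9599[EX]; j=2 S=51.0121 intr=40.4679 cont=38.9329 V=40.4679[EX]; j=3 S=77.6322 intr=13.8478 cont=17.8423 V=17.8423[hold]; j=4 S=118.1436 intr=0.0000 cont=3.6413 V=3.6413[hold]; j=5 S=179.7953 intr=0.0000 cont=0.0000 V=0.0000[hold]
k=4: j=0 S=27.1720 intr=64.3080 cont=62.7731 V=64.3080[EX]; j=1 S=41.3513 intr=50.1287 cont=48.5937 V=50.1287[EX]; j=2 S=62.9300 intr=28.5500 cont=28.9318 V=28.9318[hold]; j=3 S=95.7692 intr=0.0000 cont=10.7285 V=10.7285[hold]; j=4 S=145.7452 intr=0.0000 cont=1.8329 V=1.8329[hold]
k=3: j=0 S=33.5201 intr=57.9599 cont=56.4249 V=57.9599[EX]; j=1 S=51.0121 intr=40.4679 cont=39.1161 V=40.4679[EX]; j=2 S=77.6322 intr=13.8478 cont=19.7114 V=19.7114[hold]; j=3 S=118.1436 intr=0.0000 cont=6.2798 V=6.2798[hold]
k=2: j=0 S=41.3513 intr=50.1287 cont=48.5937 V=50.1287[EX]; j=1 S=62.9300 intr=28.5500 cont=29.8287 V=29.8287[hold]; j=2 S=95.7692 intr=0.0000 cont=12.9354 V=12.9354[hold]
k=1: j=0 S=51.0121 intr=40.4679 cont=39.5465 V=40.4679[EX]; j=1 S=77.6322 intr=13.8478 cont=21.2218 V=21.2218[hold]
k=0: j=0 S=62.9300 intr=28.5500 cont=30.5535 V=30.5535[hold]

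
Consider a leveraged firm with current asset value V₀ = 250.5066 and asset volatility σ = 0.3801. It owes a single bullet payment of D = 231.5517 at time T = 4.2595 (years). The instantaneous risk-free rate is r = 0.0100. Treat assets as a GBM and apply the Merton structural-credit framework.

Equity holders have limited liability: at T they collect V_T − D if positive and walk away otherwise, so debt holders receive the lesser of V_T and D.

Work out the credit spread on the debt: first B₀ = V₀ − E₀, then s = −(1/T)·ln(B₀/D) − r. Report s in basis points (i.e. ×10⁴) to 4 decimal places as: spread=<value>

spread=719.5981

Apply the equity-as-call identities (strike 231.5517, horizon 4.2595 years):
d₁ = [ln(V₀/D) + (r + σ²/2)T] / (σ√T)
   = [ln(250.5066/231.5517) + (0.0100 + 0.5·0.3801²)·4.2595] / (0.3801·√4.2595)
   = [0.078682 + 0.350293] / 0.784472 = 0.546833
d₂ = d₁ − σ√T = 0.546833 − 0.784472 = -0.237639
N(d₁) = 0.707753,  N(d₂) = 0.406081,  e^(−rT) = 0.958299
E₀ = V₀·N(d₁) − D·e^(−rT)·N(d₂)
   = 250.5066·0.707753 − 231.5517·0.958299·0.406081 = 87.189230
B₀ = V₀ − E₀ = 250.5066 − 87.189230 = 163.317370
spread = −(1/T)·ln(B₀/D) − r = −(1/4.2595)·ln(163.317370/231.5517) − 0.0100 = 0.07195981
in basis points: 0.07195981 × 10⁴ = 719.5981 bp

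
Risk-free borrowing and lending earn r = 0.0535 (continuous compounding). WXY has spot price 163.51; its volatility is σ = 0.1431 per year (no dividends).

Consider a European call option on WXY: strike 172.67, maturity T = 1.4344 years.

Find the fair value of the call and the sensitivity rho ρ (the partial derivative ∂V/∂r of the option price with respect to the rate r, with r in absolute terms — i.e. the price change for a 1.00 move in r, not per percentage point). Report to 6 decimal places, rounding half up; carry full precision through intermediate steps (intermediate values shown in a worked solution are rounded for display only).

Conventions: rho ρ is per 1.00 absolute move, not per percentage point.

price = 12.933352
ρ = 118.718669

σ√T = 0.1431·√1.4344 = 0.171386
d₁ = (ln(S/K) + (r+σ²/2)T) / (σ√T) = (ln(163.51/172.67) + (0.0535+0.1431²/2)·1.4344) / 0.171386 = (-0.054508 + 0.091427) / 0.171386 = 0.215414
d₂ = d₁ − σ√T = 0.215414 − 0.171386 = 0.044028
e^{−rT} = 0.926130
N(d₁) = 0.585278,  N(d₂) = 0.517559
Call price V = S·N(d₁) − K·e^{−rT}·N(d₂) = 95.698738 − 82.765385 = 12.933352
ρ = K·T·e^{−rT}·N(d₂) = 118.718669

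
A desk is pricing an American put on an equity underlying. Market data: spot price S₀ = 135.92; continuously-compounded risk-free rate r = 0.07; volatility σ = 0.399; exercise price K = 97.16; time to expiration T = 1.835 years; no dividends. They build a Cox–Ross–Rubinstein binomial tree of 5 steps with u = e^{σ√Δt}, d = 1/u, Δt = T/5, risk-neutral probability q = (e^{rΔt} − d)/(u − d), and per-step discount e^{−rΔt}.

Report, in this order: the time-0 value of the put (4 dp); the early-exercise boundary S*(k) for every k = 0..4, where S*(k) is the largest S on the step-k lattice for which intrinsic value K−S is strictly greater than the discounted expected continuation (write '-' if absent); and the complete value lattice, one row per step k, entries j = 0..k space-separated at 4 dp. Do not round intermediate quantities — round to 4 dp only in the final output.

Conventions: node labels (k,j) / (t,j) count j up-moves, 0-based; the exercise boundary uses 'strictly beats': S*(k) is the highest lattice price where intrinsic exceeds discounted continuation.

params: Δt=0.36700 u=1.27343 d=0.78528 q=0.49317 e^(-rΔt)=0.97464
t_5 payoffs: 56.5715 31.3404 0.0000 0.0000 0.0000 0.0000
t_4: node(4,0) S=51.6867 payoff=45.4733 vs cont=43.0090 → 45.4733 [stop]  node(4,1) S=83.8168 payoff=13.3432 vs cont=15.4813 → 15.4813 [wait]  node(4,2) S=135.9200 payoff=0.0000 vs cont=0.0000 → 0.0000 [wait]  node(4,3) S=220.4121 payoff=0.0000 vs cont=0.0000 → 0.0000 [wait]  node(4,4) S=357.4272 payoff=0.0000 vs cont=0.0000 → 0.0000 [wait]  ⇒ S*(4)=51.6867
t_3: node(3,0) S=65.8196 payoff=31.3404 vs cont=29.9039 → 31.3404 [stop]  node(3,1) S=106.7351 payoff=0.0000 vs cont=7.6474 → 7.6474 [wait]  node(3,2) S=173.0850 payoff=0.0000 vs cont=0.0000 → 0.0000 [wait]  node(3,3) S=280.6800 payoff=0.0000 vs cont=0.0000 → 0.0000 [wait]  ⇒ S*(3)=65.8196
t_2: node(2,0) S=83.8168 payoff=13.3432 vs cont=19.1571 → 19.1571 [wait]  node(2,1) S=135.9200 payoff=0.0000 vs cont=3.7776 → 3.7776 [wait]  node(2,2) S=220.4121 payoff=0.0000 vs cont=0.0000 → 0.0000 [wait]  ⇒ S*(2)=-
t_1: node(1,0) S=106.7351 payoff=0.0000 vs cont=11.2789 → 11.2789 [wait]  node(1,1) S=173.0850 payoff=0.0000 vs cont=1.8660 → 1.8660 [wait]  ⇒ S*(1)=-
t_0: node(0,0) S=135.9200 payoff=0.0000 vs cont=6.4684 → 6.4684 [wait]  ⇒ S*(0)=-

price = 6.4684
boundary = - - - 65.8196 51.6867
tree:
6.4684
11.2789 1.8660
19.1571 3.7776 0.0000
31.3404 7.6474 0.0000 0.0000
45.4733 15.4813 0.0000 0.0000 0.0000
56.5715 31.3404 0.0000 0.0000 0.0000 0.0000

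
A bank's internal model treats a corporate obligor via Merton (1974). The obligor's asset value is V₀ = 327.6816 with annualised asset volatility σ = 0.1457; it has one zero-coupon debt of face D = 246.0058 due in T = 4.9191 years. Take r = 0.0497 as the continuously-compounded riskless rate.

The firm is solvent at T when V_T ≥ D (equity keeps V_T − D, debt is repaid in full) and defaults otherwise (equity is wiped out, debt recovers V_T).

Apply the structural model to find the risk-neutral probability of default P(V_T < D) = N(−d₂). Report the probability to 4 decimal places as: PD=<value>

PD=0.0692

Apply the equity-as-call identities (strike 246.0058, horizon 4.9191 years):
d₁ = [ln(V₀/D) + (r + σ²/2)T] / (σ√T)
   = [ln(327.6816/246.0058) + (0.0497 + 0.5·0.1457²)·4.9191] / (0.1457·√4.9191)
   = [0.286687 + 0.296692] / 0.323149 = 1.805296
d₂ = d₁ − σ√T = 1.805296 − 0.323149 = 1.482148
risk-neutral PD = N(−d₂) = N(-1.482148) = 0.069151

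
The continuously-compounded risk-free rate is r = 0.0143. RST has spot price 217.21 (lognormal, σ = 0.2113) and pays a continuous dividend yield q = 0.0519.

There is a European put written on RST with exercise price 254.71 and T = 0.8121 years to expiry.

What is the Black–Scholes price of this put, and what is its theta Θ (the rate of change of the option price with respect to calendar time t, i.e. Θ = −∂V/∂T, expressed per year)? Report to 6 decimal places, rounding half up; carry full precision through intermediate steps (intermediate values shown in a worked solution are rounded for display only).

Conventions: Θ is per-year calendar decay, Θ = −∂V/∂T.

σ√T = 0.2113·√0.8121 = 0.190416
d₁ = (ln(S/K) + (r−q+σ²/2)T) / (σ√T) = (ln(217.21/254.71) + (0.0143−0.0519+0.2113²/2)·0.8121) / 0.190416 = (-0.159261 − 0.012406) / 0.190416 = -0.901534
d₂ = d₁ − σ√T = -0.901534 − 0.190416 = -1.091950
e^{−rT} = 0.988454
e^{−qT} = 0.958728
N(−d₁) = 0.816348,  N(−d₂) = 0.862572
Put price V = K·e^{−rT}·N(−d₂) − S·e^{−qT}·N(−d₁) = 217.169147 − 170.000562 = 47.168585
φ(d₁) = (1/√(2π))·e^{−d₁²/2} = 0.265718
Θ = −S·e^{−qT}·φ(d₁)·σ/(2√T) − q·S·e^{−qT}·N(−d₁) + r·K·e^{−rT}·N(−d₂) = −6.487251 − 8.823029 + 3.105519 = -12.204761

price = 47.168585
Θ = -12.204761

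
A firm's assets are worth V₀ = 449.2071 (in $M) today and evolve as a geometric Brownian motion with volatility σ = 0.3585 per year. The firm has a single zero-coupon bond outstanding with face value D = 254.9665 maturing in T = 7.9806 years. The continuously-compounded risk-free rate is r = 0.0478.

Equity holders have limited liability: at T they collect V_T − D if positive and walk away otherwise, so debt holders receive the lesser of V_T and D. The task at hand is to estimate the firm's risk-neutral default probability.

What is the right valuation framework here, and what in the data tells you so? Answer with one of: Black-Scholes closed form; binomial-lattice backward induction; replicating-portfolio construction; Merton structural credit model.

Key observation: with the firm-asset dynamics (V₀ = 449.2071) and a single zero-coupon liability of face 254.9665 given, debt value, spread, and default probability all derive from the option view of the balance sheet.

framework: Merton structural credit model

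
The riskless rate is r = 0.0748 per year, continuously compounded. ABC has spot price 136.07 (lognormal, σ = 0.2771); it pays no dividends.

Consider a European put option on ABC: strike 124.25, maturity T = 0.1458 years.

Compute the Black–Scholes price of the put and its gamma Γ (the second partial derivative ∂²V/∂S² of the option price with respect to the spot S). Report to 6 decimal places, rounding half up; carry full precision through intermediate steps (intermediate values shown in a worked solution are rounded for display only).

σ√T = 0.2771·√0.1458 = 0.105807
d₁ = (ln(S/K) + (r+σ²/2)T) / (σ√T) = (ln(136.07/124.25) + (0.0748+0.2771²/2)·0.1458) / 0.105807 = (0.090874 + 0.016503) / 0.105807 = 1.014838
d₂ = d₁ − σ√T = 1.014838 − 0.105807 = 0.909031
e^{−rT} = 0.989153
N(−d₁) = 0.155091,  N(−d₂) = 0.181667
Put price V = K·e^{−rT}·N(−d₂) − S·N(−d₁) = 22.327276 − 21.103294 = 1.223982
φ(d₁) = (1/√(2π))·e^{−d₁²/2} = 0.238381
Γ = φ(d₁) / (S·σ·√T) = 0.016557

price = 1.223982
Γ = 0.016557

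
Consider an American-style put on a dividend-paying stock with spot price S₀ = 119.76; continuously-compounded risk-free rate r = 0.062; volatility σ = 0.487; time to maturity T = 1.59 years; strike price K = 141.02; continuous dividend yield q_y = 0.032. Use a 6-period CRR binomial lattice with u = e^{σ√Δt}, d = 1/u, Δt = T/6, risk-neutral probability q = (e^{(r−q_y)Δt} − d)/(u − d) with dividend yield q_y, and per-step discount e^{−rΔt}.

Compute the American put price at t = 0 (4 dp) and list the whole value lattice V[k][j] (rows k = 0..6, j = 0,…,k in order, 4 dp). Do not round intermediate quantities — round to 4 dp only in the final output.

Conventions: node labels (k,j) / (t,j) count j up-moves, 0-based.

Δt=0.26500, u=1.28492, d=0.77826, q=0.45340, disc=e^(-rΔt)=0.98370
k=6 terminal: V=max(K-S,0) → 114.4097 97.0857 68.4833 21.2600 0.0000 0.0000 0.0000
k=5: j=0 S=34.1922 intr=106.8278 cont=104.8185 V=106.8278[EX]; j=1 S=56.4522 intr=84.5678 cont=82.7465 V=84.5678[EX]; j=2 S=93.2040 intr=47.8160 cont=46.3050 V=47.8160[EX]; j=3 S=153.8823 intr=0.0000 cont=11.4312 V=11.4312[hold]; j=4 S=254.0638 intr=0.0000 cont=0.0000 V=0.0000[hold]; j=5 S=419.4661 intr=0.0000 cont=0.0000 V=0.0000[hold]
k=4: j=0 S=43.9343 intr=97.0857 cont=95.1587 V=97.0857[EX]; j=1 S=72.5367 intr=68.4833 cont=66.7978 V=68.4833[EX]; j=2 S=119.7600 intr=21.2600 cont=30.8086 V=30.8086[hold]; j=3 S=197.7269 intr=0.0000 cont=6.1464 V=6.1464[hold]; j=4 S=326.4524 intr=0.0000 cont=0.0000 V=0.0000[hold]
k=3: j=0 S=56.4522 intr=84.5678 cont=82.7465 V=84.5678[EX]; j=1 S=93.2040 intr=47.8160 cont=50.5638 V=50.5638[hold]; j=2 S=153.8823 intr=0.0000 cont=19.3068 V=19.3068[hold]; j=3 S=254.0638 intr=0.0000 cont=3.3049 V=3.3049[hold]
k=2: j=0 S=72.5367 intr=68.4833 cont=68.0234 V=68.4833[EX]; j=1 S=119.7600 intr=21.2600 cont=35.7987 V=35.7987[hold]; j=2 S=197.7269 intr=0.0000 cont=11.8551 V=11.8551[hold]
k=1: j=0 S=93.2040 intr=47.8160 cont=52.7894 V=52.7894[hold]; j=1 S=153.8823 intr=0.0000 cont=24.5361 V=24.5361[hold]
k=0: j=0 S=119.7600 intr=21.2600 cont=39.3277 V=39.3277[hold]

price = 39.3277
tree:
39.3277
52.7894 24.5361
68.4833 35.7987 11.8551
84.5678 50.5638 19.3068 3.3049
97.0857 68.4833 30.8086 6.1464 0.0000
106.8278 84.5678 47.8160 11.4312 0.0000 0.0000
114.4097 97.0857 68.4833 21.2600 0.0000 0.0000 0.0000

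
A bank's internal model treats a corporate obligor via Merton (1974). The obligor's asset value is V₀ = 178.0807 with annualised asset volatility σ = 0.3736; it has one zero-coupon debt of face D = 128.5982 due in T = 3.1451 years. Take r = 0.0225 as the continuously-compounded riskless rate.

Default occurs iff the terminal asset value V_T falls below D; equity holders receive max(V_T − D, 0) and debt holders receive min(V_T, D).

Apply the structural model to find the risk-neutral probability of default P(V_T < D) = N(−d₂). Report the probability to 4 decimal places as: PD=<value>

Apply the equity-as-call identities (strike 128.5982, horizon 3.1451 years):
d₁ = [ln(V₀/D) + (r + σ²/2)T] / (σ√T)
   = [ln(178.0807/128.5982) + (0.0225 + 0.5·0.3736²)·3.1451] / (0.3736·√3.1451)
   = [0.325544 + 0.290256] / 0.662558 = 0.929428
d₂ = d₁ − σ√T = 0.929428 − 0.662558 = 0.266870
risk-neutral PD = N(−d₂) = N(-0.266870) = 0.394785

PD=0.3948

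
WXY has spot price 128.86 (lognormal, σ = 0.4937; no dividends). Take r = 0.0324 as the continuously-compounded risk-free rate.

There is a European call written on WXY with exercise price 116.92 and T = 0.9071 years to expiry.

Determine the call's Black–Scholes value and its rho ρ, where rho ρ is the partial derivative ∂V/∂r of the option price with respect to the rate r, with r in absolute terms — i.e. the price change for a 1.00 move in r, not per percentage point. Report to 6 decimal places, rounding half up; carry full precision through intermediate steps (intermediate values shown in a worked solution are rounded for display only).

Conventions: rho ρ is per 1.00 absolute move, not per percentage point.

σ√T = 0.4937·√0.9071 = 0.470209
d₁ = (ln(S/K) + (r+σ²/2)T) / (σ√T) = (ln(128.86/116.92) + (0.0324+0.4937²/2)·0.9071) / 0.470209 = (0.097237 + 0.139938) / 0.470209 = 0.504403
d₂ = d₁ − σ√T = 0.504403 − 0.470209 = 0.034194
e^{−rT} = 0.971038
N(d₁) = 0.693011,  N(d₂) = 0.513639
Call price V = S·N(d₁) − K·e^{−rT}·N(d₂) = 89.301391 − 58.315340 = 30.986051
ρ = K·T·e^{−rT}·N(d₂) = 52.897845

price = 30.986051
ρ = 52.897845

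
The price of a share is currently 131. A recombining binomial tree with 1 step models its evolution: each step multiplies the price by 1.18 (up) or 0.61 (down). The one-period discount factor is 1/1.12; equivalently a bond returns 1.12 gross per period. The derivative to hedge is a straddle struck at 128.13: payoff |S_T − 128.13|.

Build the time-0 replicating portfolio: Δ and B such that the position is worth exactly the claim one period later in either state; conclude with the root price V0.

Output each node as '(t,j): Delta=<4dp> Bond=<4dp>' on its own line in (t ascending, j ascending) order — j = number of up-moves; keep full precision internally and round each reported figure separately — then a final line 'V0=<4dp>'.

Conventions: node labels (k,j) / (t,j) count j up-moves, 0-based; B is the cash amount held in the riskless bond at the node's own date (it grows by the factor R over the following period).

(0,0): Delta=-0.2915 Bond=63.8551
V0=25.6621

Risk-neutral probability p* = (R−d)/(u−d) = (1.12−0.61)/(1.18−0.61) = 0.8947.
At maturity the claim pays: V(1,0)=48.2200, V(1,1)=26.4500
(0,0): S=131.0000. Δ = (V_up−V_dn)/(S_up−S_dn) = (26.4500−48.2200)/(154.5800−79.9100) = -0.2915. V = [p*·26.4500 + (1−p*)·48.2200]/1.12 = 25.6621. B = V − Δ·S = 63.8551.
As a check, the time-0 holding Δ(0,0)·S0 + B(0,0) comes to 25.6621 — exactly V0.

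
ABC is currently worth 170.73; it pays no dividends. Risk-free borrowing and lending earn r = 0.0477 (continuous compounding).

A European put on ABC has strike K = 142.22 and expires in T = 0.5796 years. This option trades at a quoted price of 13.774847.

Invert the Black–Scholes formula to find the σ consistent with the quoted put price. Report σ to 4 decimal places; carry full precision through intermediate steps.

sigma = 0.5805

At σ = 0.5805 the Black–Scholes value reproduces the quote:
σ√T = 0.5805·√0.5796 = 0.441943
d₁ = (ln(S/K) + (r+σ²/2)T) / (σ√T) = (ln(170.73/142.22) + (0.0477+0.5805²/2)·0.5796) / 0.441943 = (0.182708 + 0.125304) / 0.441943 = 0.696949
d₂ = d₁ − σ√T = 0.696949 − 0.441943 = 0.255006
e^{−rT} = 0.972732
N(−d₁) = 0.242917,  N(−d₂) = 0.399359
V = K·e^{−rT}·N(−d₂) − S·N(−d₁) = 55.248108 − 41.473260 = 13.774847 (the observed quote) — the price is monotone increasing in volatility, hence this σ is the only solution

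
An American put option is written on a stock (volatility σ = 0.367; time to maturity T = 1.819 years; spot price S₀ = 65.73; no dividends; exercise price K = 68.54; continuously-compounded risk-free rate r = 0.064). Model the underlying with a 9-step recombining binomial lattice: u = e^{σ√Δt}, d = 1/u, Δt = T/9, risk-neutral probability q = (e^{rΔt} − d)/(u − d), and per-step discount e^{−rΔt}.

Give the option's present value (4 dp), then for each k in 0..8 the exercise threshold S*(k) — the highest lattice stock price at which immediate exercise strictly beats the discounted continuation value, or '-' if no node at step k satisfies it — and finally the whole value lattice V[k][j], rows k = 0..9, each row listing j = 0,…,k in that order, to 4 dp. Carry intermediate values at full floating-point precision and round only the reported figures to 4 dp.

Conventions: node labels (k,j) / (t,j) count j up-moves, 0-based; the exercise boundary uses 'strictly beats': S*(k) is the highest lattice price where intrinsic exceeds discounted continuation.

Δt=0.20211  u=1.17938  d=0.84790  q=0.49812  discount=0.98715
step 9 (expiry): payoffs max(K−S,0) = 53.6508 47.8300 39.7336 28.4719 12.8075 0.0000 0.0000 0.0000 0.0000 0.0000
step 8: (k=8,j=0): S=17.5600, K−S=50.9800, hold=50.0991 ⇒ V=50.9800 exercise | (k=8,j=1): S=24.4250, K−S=44.1150, hold=43.2341 ⇒ V=44.1150 exercise | (k=8,j=2): S=33.9738, K−S=34.5662, hold=33.6853 ⇒ V=34.5662 exercise | (k=8,j=3): S=47.2557, K−S=21.2843, hold=20.4035 ⇒ V=21.2843 exercise | (k=8,j=4): S=65.7300, K−S=2.8100, hold=6.3452 ⇒ V=6.3452 continue | (k=8,j=5): S=91.4268, K−S=0.0000, hold=0.0000 ⇒ V=0.0000 continue | (k=8,j=6): S=127.1695, K−S=0.0000, hold=0.0000 ⇒ V=0.0000 continue | (k=8,j=7): S=176.8857, K−S=0.0000, hold=0.0000 ⇒ V=0.0000 continue | (k=8,j=8): S=246.0380, K−S=0.0000, hold=0.0000 ⇒ V=0.0000 continue  boundary S*=47.2557
step 7: (k=7,j=0): S=20.7100, K−S=47.8300, hold=46.9492 ⇒ V=47.8300 exercise | (k=7,j=1): S=28.8064, K−S=39.7336, hold=38.8527 ⇒ V=39.7336 exercise | (k=7,j=2): S=40.0681, K−S=28.4719, hold=27.5910 ⇒ V=28.4719 exercise | (k=7,j=3): S=55.7325, K−S=12.8075, hold=13.6649 ⇒ V=13.6649 continue | (k=7,j=4): S=77.5208, K−S=0.0000, hold=3.1436 ⇒ V=3.1436 continue | (k=7,j=5): S=107.8271, K−S=0.0000, hold=0.0000 ⇒ V=0.0000 continue | (k=7,j=6): S=149.9815, K−S=0.0000, hold=0.0000 ⇒ V=0.0000 continue | (k=7,j=7): S=208.6159, K−S=0.0000, hold=0.0000 ⇒ V=0.0000 continue  boundary S*=40.0681
step 6: (k=6,j=0): S=24.4250, K−S=44.1150, hold=43.2341 ⇒ V=44.1150 exercise | (k=6,j=1): S=33.9738, K−S=34.5662, hold=33.6853 ⇒ V=34.5662 exercise | (k=6,j=2): S=47.2557, K−S=21.2843, hold=20.8251 ⇒ V=21.2843 exercise | (k=6,j=3): S=65.7300, K−S=2.8100, hold=8.3158 ⇒ V=8.3158 continue | (k=6,j=4): S=91.4268, K−S=0.0000, hold=1.5574 ⇒ V=1.5574 continue | (k=6,j=5): S=127.1695, K−S=0.0000, hold=0.0000 ⇒ V=0.0000 continue | (k=6,j=6): S=176.8857, K−S=0.0000, hold=0.0000 ⇒ V=0.0000 continue  boundary S*=47.2557
step 5: (k=5,j=0): S=28.8064, K−S=39.7336, hold=38.8527 ⇒ V=39.7336 exercise | (k=5,j=1): S=40.0681, K−S=28.4719, hold=27.5910 ⇒ V=28.4719 exercise | (k=5,j=2): S=55.7325, K−S=12.8075, hold=14.6339 ⇒ V=14.6339 continue | (k=5,j=3): S=77.5208, K−S=0.0000, hold=4.8857 ⇒ V=4.8857 continue | (k=5,j=4): S=107.8271, K−S=0.0000, hold=0.7716 ⇒ V=0.7716 continue | (k=5,j=5): S=149.9815, K−S=0.0000, hold=0.0000 ⇒ V=0.0000 continue  boundary S*=40.0681
step 4: (k=4,j=0): S=33.9738, K−S=34.5662, hold=33.6853 ⇒ V=34.5662 exercise | (k=4,j=1): S=47.2557, K−S=21.2843, hold=21.3016 ⇒ V=21.3016 continue | (k=4,j=2): S=65.7300, K−S=2.8100, hold=9.6524 ⇒ V=9.6524 continue | (k=4,j=3): S=91.4268, K−S=0.0000, hold=2.7999 ⇒ V=2.7999 continue | (k=4,j=4): S=127.1695, K−S=0.0000, hold=0.3823 ⇒ V=0.3823 continue  boundary S*=33.9738
step 3: (k=3,j=0): S=40.0681, K−S=28.4719, hold=27.5995 ⇒ V=28.4719 exercise | (k=3,j=1): S=55.7325, K−S=12.8075, hold=15.2997 ⇒ V=15.2997 continue | (k=3,j=2): S=77.5208, K−S=0.0000, hold=6.1589 ⇒ V=6.1589 continue | (k=3,j=3): S=107.8271, K−S=0.0000, hold=1.5751 ⇒ V=1.5751 continue  boundary S*=40.0681
step 2: (k=2,j=0): S=47.2557, K−S=21.2843, hold=21.6289 ⇒ V=21.6289 continue | (k=2,j=1): S=65.7300, K−S=2.8100, hold=10.6083 ⇒ V=10.6083 continue | (k=2,j=2): S=91.4268, K−S=0.0000, hold=3.8258 ⇒ V=3.8258 continue  boundary S*=-
step 1: (k=1,j=0): S=55.7325, K−S=12.8075, hold=15.9319 ⇒ V=15.9319 continue | (k=1,j=1): S=77.5208, K−S=0.0000, hold=7.1369 ⇒ V=7.1369 continue  boundary S*=-
step 0: (k=0,j=0): S=65.7300, K−S=2.8100, hold=11.4025 ⇒ V=11.4025 continue  boundary S*=-

price = 11.4025
boundary = - - - 40.0681 33.9738 40.0681 47.2557 40.0681 47.2557
tree:
11.4025
15.9319 7.1369
21.6289 10.6083 3.8258
28.4719 15.2997 6.1589 1.5751
34.5662 21.3016 9.6524 2.7999 0.3823
39.7336 28.4719 14.6339 4.8857 0.7716 0.0000
44.1150 34.5662 21.2843 8.3158 1.5574 0.0000 0.0000
47.8300 39.7336 28.4719 13.6649 3.1436 0.0000 0.0000 0.0000
50.9800 44.1150 34.5662 21.2843 6.3452 0.0000 0.0000 0.0000 0.0000
53.6508 47.8300 39.7336 28.4719 12.8075 0.0000 0.0000 0.0000 0.0000 0.0000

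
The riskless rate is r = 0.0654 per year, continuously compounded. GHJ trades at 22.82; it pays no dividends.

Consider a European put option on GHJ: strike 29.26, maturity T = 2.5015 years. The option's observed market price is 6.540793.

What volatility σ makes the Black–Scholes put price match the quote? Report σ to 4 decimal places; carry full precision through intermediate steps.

sigma = 0.3691

At σ = 0.3691 the Black–Scholes value reproduces the quote:
σ√T = 0.3691·√2.5015 = 0.583773
d₁ = (ln(S/K) + (r+σ²/2)T) / (σ√T) = (ln(22.82/29.26) + (0.0654+0.3691²/2)·2.5015) / 0.583773 = (-0.248584 + 0.333994) / 0.583773 = 0.146306
d₂ = d₁ − σ√T = 0.146306 − 0.583773 = -0.437467
e^{−rT} = 0.849083
N(−d₁) = 0.441840,  N(−d₂) = 0.669114
V = K·e^{−rT}·N(−d₂) − S·N(−d₁) = 16.623577 − 10.082784 = 6.540793 (the observed quote) — the price is monotone increasing in volatility, hence this σ is the only solution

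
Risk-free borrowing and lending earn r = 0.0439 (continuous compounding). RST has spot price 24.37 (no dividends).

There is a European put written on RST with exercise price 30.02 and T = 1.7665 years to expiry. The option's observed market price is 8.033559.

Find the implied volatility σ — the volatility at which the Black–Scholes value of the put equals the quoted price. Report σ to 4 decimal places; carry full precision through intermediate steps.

sigma = 0.4544

At σ = 0.4544 the Black–Scholes value reproduces the quote:
σ√T = 0.4544·√1.7665 = 0.603942
d₁ = (ln(S/K) + (r+σ²/2)T) / (σ√T) = (ln(24.37/30.02) + (0.0439+0.4544²/2)·1.7665) / 0.603942 = (-0.208511 + 0.259922) / 0.603942 = 0.085126
d₂ = d₁ − σ√T = 0.085126 − 0.603942 = -0.518816
e^{−rT} = 0.925381
N(−d₁) = 0.466081,  N(−d₂) = 0.698055
V = K·e^{−rT}·N(−d₂) − S·N(−d₁) = 19.391942 − 11.358382 = 8.033559 (the quoted price), and the Black–Scholes price is strictly increasing in σ, so σ is unique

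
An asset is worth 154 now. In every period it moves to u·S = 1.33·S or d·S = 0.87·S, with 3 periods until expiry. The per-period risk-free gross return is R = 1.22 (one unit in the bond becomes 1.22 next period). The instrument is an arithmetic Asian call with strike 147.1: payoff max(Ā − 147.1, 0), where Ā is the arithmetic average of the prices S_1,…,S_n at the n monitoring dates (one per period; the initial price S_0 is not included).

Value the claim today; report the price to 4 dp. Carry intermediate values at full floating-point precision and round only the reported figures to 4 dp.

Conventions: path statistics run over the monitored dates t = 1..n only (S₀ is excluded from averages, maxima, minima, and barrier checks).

price = 47.3994

Risk-neutral up-probability p* = (R−d)/(u−d) = (1.22−0.87)/(1.33−0.87) = 0.7609; the claim prices as the p*-weighted sum of path payoffs discounted by R^3.
Enumerate all 2^3 = 8 price paths (U = up ×1.33, D = down ×0.87); each path with k up-moves has probability p*^k·(1−p*)^(3−k).
DDD: Ā=117.3174, payoff=0.0000, prob=0.013674
UDD: Ā=179.3472, payoff=32.2472, prob=0.043509
DUD: Ā=155.7339, payoff=8.6339, prob=0.043509
UUD: Ā=238.0759, payoff=90.9759, prob=0.138438
DDU: Ā=135.1903, payoff=0.0000, prob=0.043509
UDU: Ā=206.6702, payoff=59.5702, prob=0.138438
DUU: Ā=183.0569, payoff=35.9569, prob=0.138438
UUU: Ā=279.8456, payoff=132.7456, prob=0.440485
Price = Σ prob·payoff / R^3 = 86.070168 / 1.815848 = 47.3994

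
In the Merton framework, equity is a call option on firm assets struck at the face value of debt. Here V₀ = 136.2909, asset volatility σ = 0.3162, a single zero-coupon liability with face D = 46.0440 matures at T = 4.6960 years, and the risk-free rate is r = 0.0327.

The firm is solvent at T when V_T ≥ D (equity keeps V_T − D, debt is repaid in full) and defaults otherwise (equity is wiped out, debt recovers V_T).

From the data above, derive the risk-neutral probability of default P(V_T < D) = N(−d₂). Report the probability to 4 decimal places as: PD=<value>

PD=0.0714

Equity is a call on the firm's assets struck at D = 46.0440:
d₁ = [ln(V₀/D) + (r + σ²/2)T] / (σ√T)
   = [ln(136.2909/46.0440) + (0.0327 + 0.5·0.3162²)·4.6960] / (0.3162·√4.6960)
   = [1.085194 + 0.388318] / 0.685213 = 2.150442
d₂ = d₁ − σ√T = 2.150442 − 0.685213 = 1.465229
risk-neutral PD = N(−d₂) = N(-1.465229) = 0.071429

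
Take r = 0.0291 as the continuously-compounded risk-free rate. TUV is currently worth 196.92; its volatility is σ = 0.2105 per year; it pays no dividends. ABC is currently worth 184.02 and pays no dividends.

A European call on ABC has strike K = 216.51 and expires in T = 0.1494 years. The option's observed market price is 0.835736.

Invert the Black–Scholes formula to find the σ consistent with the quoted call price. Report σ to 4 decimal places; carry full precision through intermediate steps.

At σ = 0.2934 the Black–Scholes value reproduces the quote:
σ√T = 0.2934·√0.1494 = 0.113406
d₁ = (ln(S/K) + (r+σ²/2)T) / (σ√T) = (ln(184.02/216.51) + (0.0291+0.2934²/2)·0.1494) / 0.113406 = (-0.162592 + 0.010778) / 0.113406 = -1.338682
d₂ = d₁ − σ√T = -1.338682 − 0.113406 = -1.452087
e^{−rT} = 0.995662
N(d₁) = 0.090337,  N(d₂) = 0.073239
V = S·N(d₁) − K·e^{−rT}·N(d₂) = 16.623847 − 15.788111 = 0.835736 (matching the quote); vega is positive throughout, so no other σ reproduces this price

sigma = 0.2934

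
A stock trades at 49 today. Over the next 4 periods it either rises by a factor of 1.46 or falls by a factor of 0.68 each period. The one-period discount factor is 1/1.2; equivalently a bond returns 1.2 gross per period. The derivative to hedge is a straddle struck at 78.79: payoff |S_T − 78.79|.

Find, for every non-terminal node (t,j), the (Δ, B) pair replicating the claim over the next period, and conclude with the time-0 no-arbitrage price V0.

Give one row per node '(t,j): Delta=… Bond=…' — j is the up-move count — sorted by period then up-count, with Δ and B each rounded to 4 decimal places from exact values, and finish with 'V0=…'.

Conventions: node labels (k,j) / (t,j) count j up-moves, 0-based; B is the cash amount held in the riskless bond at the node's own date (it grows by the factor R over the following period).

The replicating-portfolio and risk-neutral prices coincide; use p* = (1.2−0.68)/(1.46−0.68) = 0.6667 for the latter.
Terminal payoffs: V(4,0)=68.3131, V(4,1)=56.2955, V(4,2)=30.4931, V(4,3)=24.9064, V(4,4)=143.8522
(3,0): S=15.4072. Δ = (V_up−V_dn)/(S_up−S_dn) = (56.2955−68.3131)/(22.4945−10.4769) = -1.0000. V = [p*·56.2955 + (1−p*)·68.3131]/1.2 = 50.2512. B = V − Δ·S = 65.6583.
(3,1): S=33.0801. Δ = (V_up−V_dn)/(S_up−S_dn) = (30.4931−56.2955)/(48.2969−22.4945) = -1.0000. V = [p*·30.4931 + (1−p*)·56.2955]/1.2 = 32.5782. B = V − Δ·S = 65.6583.
(3,2): S=71.0249. Δ = (V_up−V_dn)/(S_up−S_dn) = (24.9064−30.4931)/(103.6964−48.2969) = -0.1008. V = [p*·24.9064 + (1−p*)·30.4931]/1.2 = 22.3072. B = V − Δ·S = 29.4696.
(3,3): S=152.4947. Δ = (V_up−V_dn)/(S_up−S_dn) = (143.8522−24.9064)/(222.6422−103.6964) = 1.0000. V = [p*·143.8522 + (1−p*)·24.9064]/1.2 = 86.8363. B = V − Δ·S = -65.6583.
(2,0): S=22.6576. Δ = (V_up−V_dn)/(S_up−S_dn) = (32.5782−50.2512)/(33.0801−15.4072) = -1.0000. V = [p*·32.5782 + (1−p*)·50.2512]/1.2 = 32.0577. B = V − Δ·S = 54.7153.
(2,1): S=48.6472. Δ = (V_up−V_dn)/(S_up−S_dn) = (22.3072−32.5782)/(71.0249−33.0801) = -0.2707. V = [p*·22.3072 + (1−p*)·32.5782]/1.2 = 21.4424. B = V − Δ·S = 34.6104.
(2,2): S=104.4484. Δ = (V_up−V_dn)/(S_up−S_dn) = (86.8363−22.3072)/(152.4947−71.0249) = 0.7921. V = [p*·86.8363 + (1−p*)·22.3072]/1.2 = 54.4388. B = V − Δ·S = -28.2909.
(1,0): S=33.3200. Δ = (V_up−V_dn)/(S_up−S_dn) = (21.4424−32.0577)/(48.6472−22.6576) = -0.4084. V = [p*·21.4424 + (1−p*)·32.0577]/1.2 = 20.8173. B = V − Δ·S = 34.4267.
(1,1): S=71.5400. Δ = (V_up−V_dn)/(S_up−S_dn) = (54.4388−21.4424)/(104.4484−48.6472) = 0.5913. V = [p*·54.4388 + (1−p*)·21.4424]/1.2 = 36.2000. B = V − Δ·S = -6.1031.
(0,0): S=49.0000. Δ = (V_up−V_dn)/(S_up−S_dn) = (36.2000−20.8173)/(71.5400−33.3200) = 0.4025. V = [p*·36.2000 + (1−p*)·20.8173]/1.2 = 25.8937. B = V − Δ·S = 6.1723.
Verification: the root portfolio costs Δ(0,0)·S0 + B(0,0) = 25.8937, matching V0.

(0,0): Delta=0.4025 Bond=6.1723
(1,0): Delta=-0.4084 Bond=34.4267
(1,1): Delta=0.5913 Bond=-6.1031
(2,0): Delta=-1.0000 Bond=54.7153
(2,1): Delta=-0.2707 Bond=34.6104
(2,2): Delta=0.7921 Bond=-28.2909
(3,0): Delta=-1.0000 Bond=65.6583
(3,1): Delta=-1.0000 Bond=65.6583
(3,2): Delta=-0.1008 Bond=29.4696
(3,3): Delta=1.0000 Bond=-65.6583
V0=25.8937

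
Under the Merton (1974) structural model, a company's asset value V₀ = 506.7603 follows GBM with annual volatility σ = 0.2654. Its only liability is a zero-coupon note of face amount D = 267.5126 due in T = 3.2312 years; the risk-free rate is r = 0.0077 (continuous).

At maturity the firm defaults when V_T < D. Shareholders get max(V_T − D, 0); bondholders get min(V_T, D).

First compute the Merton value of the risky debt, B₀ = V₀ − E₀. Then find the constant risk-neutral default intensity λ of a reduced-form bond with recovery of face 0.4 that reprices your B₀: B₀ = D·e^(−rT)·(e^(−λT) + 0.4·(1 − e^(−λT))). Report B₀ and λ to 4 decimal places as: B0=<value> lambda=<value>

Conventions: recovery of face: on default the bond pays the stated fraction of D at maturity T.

Apply the equity-as-call identities (strike 267.5126, horizon 3.2312 years):
d₁ = [ln(V₀/D) + (r + σ²/2)T] / (σ√T)
   = [ln(506.7603/267.5126) + (0.0077 + 0.5·0.2654²)·3.2312] / (0.2654·√3.2312)
   = [0.638871 + 0.138679] / 0.477071 = 1.629842
d₂ = d₁ − σ√T = 1.629842 − 0.477071 = 1.152771
N(d₁) = 0.948433,  N(d₂) = 0.875498,  e^(−rT) = 0.975427
E₀ = V₀·N(d₁) − D·e^(−rT)·N(d₂)
   = 506.7603·0.948433 − 267.5126·0.975427·0.875498 = 252.176487
B₀ = V₀ − E₀ = 506.7603 − 252.176487 = 254.583813
e^(−λT) = (B₀·e^(rT)/D − 0.4)/(1 − 0.4) = (254.5838·1.025192/267.5126 − 0.4)/0.6 = 0.95940852
λ = −ln(0.95940852)/3.2312 = 0.012824

B0=254.5838 lambda=0.0128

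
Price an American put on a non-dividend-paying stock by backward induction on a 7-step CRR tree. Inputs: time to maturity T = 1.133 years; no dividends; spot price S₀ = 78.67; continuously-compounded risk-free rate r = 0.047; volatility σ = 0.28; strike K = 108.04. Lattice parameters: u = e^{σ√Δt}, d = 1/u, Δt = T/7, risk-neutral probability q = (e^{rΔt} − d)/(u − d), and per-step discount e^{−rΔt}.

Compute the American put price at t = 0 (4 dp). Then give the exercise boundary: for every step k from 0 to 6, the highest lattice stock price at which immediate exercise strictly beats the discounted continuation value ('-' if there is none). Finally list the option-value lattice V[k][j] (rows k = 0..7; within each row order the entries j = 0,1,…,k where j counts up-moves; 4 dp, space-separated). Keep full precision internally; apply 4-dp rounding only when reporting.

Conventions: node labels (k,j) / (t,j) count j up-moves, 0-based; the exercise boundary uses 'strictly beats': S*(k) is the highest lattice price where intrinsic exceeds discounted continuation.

price = 29.3700
boundary = 78.6700 70.2889 78.6700 70.2889 78.6700 88.0505 78.6700
tree:
29.3700
37.7511 21.2730
45.2393 29.3700 13.6795
51.9298 37.7511 20.5407 7.1792
57.9075 45.2393 29.3700 12.2203 2.3599
63.2484 51.9298 37.7511 19.9895 4.8105 0.0000
68.0202 57.9075 45.2393 29.3700 9.8061 0.0000 0.0000
72.2838 63.2484 51.9298 37.7511 19.9895 0.0000 0.0000 0.0000

params: Δt=0.16186 u=1.11924 d=0.89346 q=0.50569 e^(-rΔt)=0.99242
t_7 payoffs: 72.2838 63.2484 51.9298 37.7511 19.9895 0.0000 0.0000 0.0000
t_6: node(6,0) S=40.0198 payoff=68.0202 vs cont=67.2015 → 68.0202 [stop]  node(6,1) S=50.1325 payoff=57.9075 vs cont=57.0887 → 57.9075 [stop]  node(6,2) S=62.8007 payoff=45.2393 vs cont=44.4206 → 45.2393 [stop]  node(6,3) S=78.6700 payoff=29.3700 vs cont=28.5512 → 29.3700 [stop]  node(6,4) S=98.5494 payoff=9.4906 vs cont=9.8061 → 9.8061 [wait]  node(6,5) S=123.4522 payoff=0.0000 vs cont=0.0000 → 0.0000 [wait]  node(6,6) S=154.6479 payoff=0.0000 vs cont=0.0000 → 0.0000 [wait]  ⇒ S*(6)=78.6700
t_5: node(5,0) S=44.7916 payoff=63.2484 vs cont=62.4296 → 63.2484 [stop]  node(5,1) S=56.1102 payoff=51.9298 vs cont=51.1110 → 51.9298 [stop]  node(5,2) S=70.2889 payoff=37.7511 vs cont=36.9323 → 37.7511 [stop]  node(5,3) S=88.0505 payoff=19.9895 vs cont=19.3291 → 19.9895 [stop]  node(5,4) S=110.3003 payoff=0.0000 vs cont=4.8105 → 4.8105 [wait]  node(5,5) S=138.1724 payoff=0.0000 vs cont=0.0000 → 0.0000 [wait]  ⇒ S*(5)=88.0505
t_4: node(4,0) S=50.1325 payoff=57.9075 vs cont=57.0887 → 57.9075 [stop]  node(4,1) S=62.8007 payoff=45.2393 vs cont=44.4206 → 45.2393 [stop]  node(4,2) S=78.6700 payoff=29.3700 vs cont=28.5512 → 29.3700 [stop]  node(4,3) S=98.5494 payoff=9.4906 vs cont=12.2203 → 12.2203 [wait]  node(4,4) S=123.4522 payoff=0.0000 vs cont=2.3599 → 2.3599 [wait]  ⇒ S*(4)=78.6700
t_3: node(3,0) S=56.1102 payoff=51.9298 vs cont=51.1110 → 51.9298 [stop]  node(3,1) S=70.2889 payoff=37.7511 vs cont=36.9323 → 37.7511 [stop]  node(3,2) S=88.0505 payoff=19.9895 vs cont=20.5407 → 20.5407 [wait]  node(3,3) S=110.3003 payoff=0.0000 vs cont=7.1792 → 7.1792 [wait]  ⇒ S*(3)=70.2889
t_2: node(2,0) S=62.8007 payoff=45.2393 vs cont=44.4206 → 45.2393 [stop]  node(2,1) S=78.6700 payoff=29.3700 vs cont=28.8278 → 29.3700 [stop]  node(2,2) S=98.5494 payoff=9.4906 vs cont=13.6795 → 13.6795 [wait]  ⇒ S*(2)=78.6700
t_1: node(1,0) S=70.2889 payoff=37.7511 vs cont=36.9323 → 37.7511 [stop]  node(1,1) S=88.0505 payoff=19.9895 vs cont=21.2730 → 21.2730 [wait]  ⇒ S*(1)=70.2889
t_0: node(0,0) S=78.6700 payoff=29.3700 vs cont=29.1953 → 29.3700 [stop]  ⇒ S*(0)=78.6700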